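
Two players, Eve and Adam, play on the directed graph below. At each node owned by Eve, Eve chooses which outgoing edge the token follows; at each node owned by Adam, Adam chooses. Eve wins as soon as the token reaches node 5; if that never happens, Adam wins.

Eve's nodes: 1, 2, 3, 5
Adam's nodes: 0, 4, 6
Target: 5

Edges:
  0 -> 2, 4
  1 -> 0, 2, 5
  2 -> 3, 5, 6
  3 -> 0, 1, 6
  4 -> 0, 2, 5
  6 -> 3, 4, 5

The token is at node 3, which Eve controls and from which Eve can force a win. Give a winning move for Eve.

A0 = {5}
A1: add {1, 2} — 1 (Eve) has 1→5; 2 (Eve) has 2→5.
A2: add {3} — 3 (Eve) has 3→1.
A3 = A2; e.g. 0 (Adam) can still go to 4. Fixed point.
From 3, successor 1 is in the attractor (rank 1); the other successors 0, 6 are not.

1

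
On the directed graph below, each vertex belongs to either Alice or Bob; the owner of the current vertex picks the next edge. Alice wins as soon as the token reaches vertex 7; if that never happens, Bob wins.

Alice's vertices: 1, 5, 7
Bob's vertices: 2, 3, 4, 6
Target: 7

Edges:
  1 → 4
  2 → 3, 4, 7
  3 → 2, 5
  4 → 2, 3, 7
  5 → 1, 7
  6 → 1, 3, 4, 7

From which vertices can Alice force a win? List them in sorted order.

5, 7

A0 = {7}
A1: add {5} — 5 (Alice) has 5→7.
A2 = A1; e.g. 1 (Alice) has no edge into A1. Fixed point.
Alice's winning region = {5, 7}.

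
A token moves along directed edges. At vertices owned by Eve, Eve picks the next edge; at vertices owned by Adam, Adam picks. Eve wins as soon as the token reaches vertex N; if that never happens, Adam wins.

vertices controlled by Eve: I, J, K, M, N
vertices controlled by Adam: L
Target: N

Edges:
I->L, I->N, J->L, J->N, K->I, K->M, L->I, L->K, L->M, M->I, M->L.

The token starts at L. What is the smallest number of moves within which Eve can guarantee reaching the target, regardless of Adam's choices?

3

A0 = {N}
A1: add {I, J} — I (Eve) has I→N; J (Eve) has J→N.
A2: add {K, M} — K (Eve) has K→I; M (Eve) has M→I.
A3: add {L} — L (Adam): all of {I, K, M} already in.
A3 = all vertices. Fixed point.
L enters the attractor at level 3, so Eve can force the target in 3 moves from there.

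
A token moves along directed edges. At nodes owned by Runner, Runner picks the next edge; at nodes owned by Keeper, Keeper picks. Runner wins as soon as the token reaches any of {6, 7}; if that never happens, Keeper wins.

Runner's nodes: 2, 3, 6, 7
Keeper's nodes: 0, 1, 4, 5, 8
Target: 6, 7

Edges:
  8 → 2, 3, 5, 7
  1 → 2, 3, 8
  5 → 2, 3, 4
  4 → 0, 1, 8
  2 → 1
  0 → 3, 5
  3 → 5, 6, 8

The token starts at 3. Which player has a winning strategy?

A0 = {6, 7}
A1: add {3} — 3 (Runner) has 3→6.
A2 = A1; e.g. 0 (Keeper) can still go to 5. Fixed point.
3 ∈ A1, so Runner can force the target.

Runner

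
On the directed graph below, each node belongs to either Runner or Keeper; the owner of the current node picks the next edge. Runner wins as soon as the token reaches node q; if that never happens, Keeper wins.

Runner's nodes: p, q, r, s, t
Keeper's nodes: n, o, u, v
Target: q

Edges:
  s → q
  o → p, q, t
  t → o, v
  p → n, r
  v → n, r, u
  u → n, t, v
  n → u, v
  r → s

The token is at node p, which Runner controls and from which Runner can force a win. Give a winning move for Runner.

A0 = {q}
A1: add {s} — s (Runner) has s→q.
A2: add {r} — r (Runner) has r→s.
A3: add {p} — p (Runner) has p→r.
A4 = A3; e.g. n (Keeper) can still go to u. Fixed point.
From p, successor r is in the attractor (rank 2); the other successor n is not.

r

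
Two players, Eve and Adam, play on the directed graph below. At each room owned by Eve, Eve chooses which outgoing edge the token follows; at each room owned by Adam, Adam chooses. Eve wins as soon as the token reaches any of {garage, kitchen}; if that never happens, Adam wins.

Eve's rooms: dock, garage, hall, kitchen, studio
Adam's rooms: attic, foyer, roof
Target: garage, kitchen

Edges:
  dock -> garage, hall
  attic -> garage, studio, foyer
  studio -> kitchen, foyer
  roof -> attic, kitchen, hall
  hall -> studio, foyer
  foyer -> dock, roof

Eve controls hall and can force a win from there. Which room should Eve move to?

studio

A0 = {garage, kitchen}
A1: add {dock, studio} — dock (Eve) has dock→garage; studio (Eve) has studio→kitchen.
A2: add {hall} — hall (Eve) has hall→studio.
A3 = A2; e.g. attic (Adam) can still go to foyer. Fixed point.
From hall, successor studio is in the attractor (rank 1); the other successor foyer is not.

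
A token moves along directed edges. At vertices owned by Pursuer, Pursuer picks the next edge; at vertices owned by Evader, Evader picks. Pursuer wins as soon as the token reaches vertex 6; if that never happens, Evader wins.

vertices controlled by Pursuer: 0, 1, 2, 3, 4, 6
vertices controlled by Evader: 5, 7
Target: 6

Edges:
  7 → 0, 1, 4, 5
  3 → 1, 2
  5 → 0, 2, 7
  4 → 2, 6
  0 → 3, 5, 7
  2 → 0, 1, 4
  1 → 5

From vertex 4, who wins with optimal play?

Pursuer

A0 = {6}
A1: add {4} — 4 (Pursuer) has 4→6.
4 ∈ A1, so Pursuer can force the target.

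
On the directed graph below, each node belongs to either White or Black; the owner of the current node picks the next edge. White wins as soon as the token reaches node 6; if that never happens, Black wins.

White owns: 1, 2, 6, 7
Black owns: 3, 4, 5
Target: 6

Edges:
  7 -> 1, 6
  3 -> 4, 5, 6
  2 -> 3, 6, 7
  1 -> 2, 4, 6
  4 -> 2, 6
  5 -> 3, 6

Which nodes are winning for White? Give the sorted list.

1, 2, 4, 6, 7

A0 = {6}
A1: add {1, 2, 7} — 1 (White) has 1→6; 2 (White) has 2→6; 7 (White) has 7→6.
A2: add {4} — 4 (Black): all of {2, 6} already in.
A3 = A2; e.g. 3 (Black) can still go to 5. Fixed point.
White's winning region = {1, 2, 4, 6, 7}.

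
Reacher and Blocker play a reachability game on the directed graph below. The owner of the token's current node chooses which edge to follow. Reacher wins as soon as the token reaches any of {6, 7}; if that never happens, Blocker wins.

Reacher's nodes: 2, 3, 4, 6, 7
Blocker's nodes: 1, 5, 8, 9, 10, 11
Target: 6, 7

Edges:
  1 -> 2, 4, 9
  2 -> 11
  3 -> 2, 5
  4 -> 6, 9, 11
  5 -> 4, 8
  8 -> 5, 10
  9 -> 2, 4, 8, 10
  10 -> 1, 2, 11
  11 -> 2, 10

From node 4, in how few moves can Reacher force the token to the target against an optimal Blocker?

1

A0 = {6, 7}
A1: add {4} — 4 (Reacher) has 4→6.
A2 = A1; e.g. 1 (Blocker) can still go to 2. Fixed point.
4 enters the attractor at level 1, so Reacher can force the target in 1 move from there.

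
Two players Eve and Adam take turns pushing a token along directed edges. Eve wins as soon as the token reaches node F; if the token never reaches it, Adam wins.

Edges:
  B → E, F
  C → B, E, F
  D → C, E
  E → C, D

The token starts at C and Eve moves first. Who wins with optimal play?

Eve

Track states (vertex, player-to-move).
A0 = {(F,Eve), (F,Adam)}
A1: add {(B,Eve), (C,Eve)}.
(C,Eve) ∈ A1 ⇒ Eve forces the target.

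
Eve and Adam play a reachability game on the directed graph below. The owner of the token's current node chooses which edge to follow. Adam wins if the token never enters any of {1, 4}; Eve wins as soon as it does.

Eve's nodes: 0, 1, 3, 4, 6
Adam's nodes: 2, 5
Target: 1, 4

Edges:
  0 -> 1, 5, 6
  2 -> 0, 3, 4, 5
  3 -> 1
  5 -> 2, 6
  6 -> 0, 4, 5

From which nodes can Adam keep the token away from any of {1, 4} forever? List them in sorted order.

2, 5

A0 = {1, 4}
A1: add {0, 3, 6} — 0 (Eve) has 0→1; 3 (Eve) has 3→1; 6 (Eve) has 6→4.
A2 = A1; e.g. 2 (Adam) can still go to 5. Fixed point.
Eve's attractor = {0, 1, 3, 4, 6}; Adam avoids the target exactly from the complement.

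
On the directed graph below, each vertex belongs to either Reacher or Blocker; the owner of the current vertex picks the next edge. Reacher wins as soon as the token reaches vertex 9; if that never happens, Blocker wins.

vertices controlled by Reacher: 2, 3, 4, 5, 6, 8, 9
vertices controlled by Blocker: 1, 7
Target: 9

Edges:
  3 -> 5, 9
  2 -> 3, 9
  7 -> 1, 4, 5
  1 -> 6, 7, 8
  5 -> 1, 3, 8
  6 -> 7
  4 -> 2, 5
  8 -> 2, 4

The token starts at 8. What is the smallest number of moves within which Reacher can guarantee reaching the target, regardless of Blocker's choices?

A0 = {9}
A1: add {2, 3} — 2 (Reacher) has 2→9; 3 (Reacher) has 3→9.
A2: add {4, 5, 8} — 4 (Reacher) has 4→2; 5 (Reacher) has 5→3; 8 (Reacher) has 8→2.
A3 = A2; e.g. 1 (Blocker) can still go to 6. Fixed point.
8 enters the attractor at level 2, so Reacher can force the target in 2 moves from there.

2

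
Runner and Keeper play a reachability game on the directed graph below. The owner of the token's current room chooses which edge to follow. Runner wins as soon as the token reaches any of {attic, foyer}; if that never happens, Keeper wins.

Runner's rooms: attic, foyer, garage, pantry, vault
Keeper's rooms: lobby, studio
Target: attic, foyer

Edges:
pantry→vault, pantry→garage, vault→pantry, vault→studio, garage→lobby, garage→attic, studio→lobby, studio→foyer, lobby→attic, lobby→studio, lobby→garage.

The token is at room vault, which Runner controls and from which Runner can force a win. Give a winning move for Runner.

A0 = {attic, foyer}
A1: add {garage} — garage (Runner) has garage→attic.
A2: add {pantry} — pantry (Runner) has pantry→garage.
A3: add {vault} — vault (Runner) has vault→pantry.
A4 = A3; e.g. lobby (Keeper) can still go to studio. Fixed point.
From vault, successor pantry is in the attractor (rank 2); the other successor studio is not.

pantry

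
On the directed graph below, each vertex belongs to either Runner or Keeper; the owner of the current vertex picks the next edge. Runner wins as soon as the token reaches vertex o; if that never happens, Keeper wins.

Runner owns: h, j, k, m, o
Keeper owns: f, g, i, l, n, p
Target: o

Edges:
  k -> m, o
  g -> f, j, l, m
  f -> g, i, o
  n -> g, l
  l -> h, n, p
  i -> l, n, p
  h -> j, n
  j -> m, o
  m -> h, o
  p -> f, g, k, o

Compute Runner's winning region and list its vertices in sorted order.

h, j, k, m, o

A0 = {o}
A1: add {j, k, m} — j (Runner) has j→o; k (Runner) has k→o; m (Runner) has m→o.
A2: add {h} — h (Runner) has h→j.
A3 = A2; e.g. f (Keeper) can still go to g. Fixed point.
Runner's winning region = {h, j, k, m, o}.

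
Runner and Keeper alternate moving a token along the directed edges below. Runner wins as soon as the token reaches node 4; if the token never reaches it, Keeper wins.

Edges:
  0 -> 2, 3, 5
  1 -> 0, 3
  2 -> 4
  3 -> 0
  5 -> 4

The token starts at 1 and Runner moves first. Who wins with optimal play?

Runner

Track states (vertex, player-to-move).
A0 = {(4,Runner), (4,Keeper)}
A1: add {(2,Runner), (2,Keeper), (5,Runner), (5,Keeper)}.
A2: add {(0,Runner)}.
A3: add {(3,Keeper)}.
A4: add {(1,Runner)}.
(1,Runner) ∈ A4 ⇒ Runner forces the target.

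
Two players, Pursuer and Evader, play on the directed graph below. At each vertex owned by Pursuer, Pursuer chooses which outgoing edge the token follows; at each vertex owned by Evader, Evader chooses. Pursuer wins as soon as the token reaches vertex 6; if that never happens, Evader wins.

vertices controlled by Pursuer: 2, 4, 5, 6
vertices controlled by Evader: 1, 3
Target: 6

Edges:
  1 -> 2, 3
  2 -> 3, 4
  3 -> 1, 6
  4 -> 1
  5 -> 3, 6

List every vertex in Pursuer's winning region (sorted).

A0 = {6}
A1: add {5} — 5 (Pursuer) has 5→6.
A2 = A1; e.g. 1 (Evader) can still go to 2. Fixed point.
Pursuer's winning region = {5, 6}.

5, 6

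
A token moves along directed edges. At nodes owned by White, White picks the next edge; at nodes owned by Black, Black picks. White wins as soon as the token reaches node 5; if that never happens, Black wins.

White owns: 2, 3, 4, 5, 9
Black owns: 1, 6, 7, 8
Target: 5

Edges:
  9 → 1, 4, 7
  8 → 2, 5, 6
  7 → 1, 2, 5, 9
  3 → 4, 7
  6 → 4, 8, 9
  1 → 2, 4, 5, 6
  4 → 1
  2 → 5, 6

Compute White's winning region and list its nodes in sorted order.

A0 = {5}
A1: add {2} — 2 (White) has 2→5.
A2 = A1; e.g. 1 (Black) can still go to 4. Fixed point.
White's winning region = {2, 5}.

2, 5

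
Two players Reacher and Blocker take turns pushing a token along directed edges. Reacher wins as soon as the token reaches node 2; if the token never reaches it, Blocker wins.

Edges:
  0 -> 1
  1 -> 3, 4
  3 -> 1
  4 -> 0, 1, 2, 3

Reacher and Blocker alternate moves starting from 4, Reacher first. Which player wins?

Track states (vertex, player-to-move).
A0 = {(2,Reacher), (2,Blocker)}
A1: add {(4,Reacher)}.
(4,Reacher) ∈ A1 ⇒ Reacher forces the target.

Reacher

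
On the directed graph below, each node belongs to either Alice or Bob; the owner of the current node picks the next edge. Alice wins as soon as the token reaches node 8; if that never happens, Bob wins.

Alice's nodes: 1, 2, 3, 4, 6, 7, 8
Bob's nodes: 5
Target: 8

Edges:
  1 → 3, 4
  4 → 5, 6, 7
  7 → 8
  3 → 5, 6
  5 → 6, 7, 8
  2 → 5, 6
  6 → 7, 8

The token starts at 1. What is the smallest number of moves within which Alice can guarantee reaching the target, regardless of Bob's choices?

3

A0 = {8}
A1: add {6, 7} — 6 (Alice) has 6→8; 7 (Alice) has 7→8.
A2: add {2, 3, 4, 5} — 2 (Alice) has 2→6; 3 (Alice) has 3→6; 4 (Alice) has 4→6; 5 (Bob): all of {6, 7, 8} already in.
A3: add {1} — 1 (Alice) has 1→3.
A3 = all vertices. Fixed point.
1 enters the attractor at level 3, so Alice can force the target in 3 moves from there.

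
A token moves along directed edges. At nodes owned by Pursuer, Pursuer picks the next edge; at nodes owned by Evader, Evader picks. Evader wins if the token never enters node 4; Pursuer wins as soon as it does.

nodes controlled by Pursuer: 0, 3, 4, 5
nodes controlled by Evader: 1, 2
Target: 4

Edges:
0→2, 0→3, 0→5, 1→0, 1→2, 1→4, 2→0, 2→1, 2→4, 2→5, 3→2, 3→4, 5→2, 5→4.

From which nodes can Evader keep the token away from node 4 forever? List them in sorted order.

A0 = {4}
A1: add {3, 5} — 3 (Pursuer) has 3→4; 5 (Pursuer) has 5→4.
A2: add {0} — 0 (Pursuer) has 0→3.
A3 = A2; e.g. 1 (Evader) can still go to 2. Fixed point.
Pursuer's attractor = {0, 3, 4, 5}; Evader avoids the target exactly from the complement.

1, 2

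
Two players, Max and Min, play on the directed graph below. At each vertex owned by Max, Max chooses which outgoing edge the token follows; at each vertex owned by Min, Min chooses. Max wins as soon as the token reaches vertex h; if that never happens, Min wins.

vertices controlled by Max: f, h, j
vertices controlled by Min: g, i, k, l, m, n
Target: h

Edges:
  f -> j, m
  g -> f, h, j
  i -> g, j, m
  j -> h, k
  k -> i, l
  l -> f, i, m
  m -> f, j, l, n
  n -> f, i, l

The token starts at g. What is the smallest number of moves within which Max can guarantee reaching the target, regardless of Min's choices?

3

A0 = {h}
A1: add {j} — j (Max) has j→h.
A2: add {f} — f (Max) has f→j.
A3: add {g} — g (Min): all of {f, h, j} already in.
A4 = A3; e.g. i (Min) can still go to m. Fixed point.
g enters the attractor at level 3, so Max can force the target in 3 moves from there.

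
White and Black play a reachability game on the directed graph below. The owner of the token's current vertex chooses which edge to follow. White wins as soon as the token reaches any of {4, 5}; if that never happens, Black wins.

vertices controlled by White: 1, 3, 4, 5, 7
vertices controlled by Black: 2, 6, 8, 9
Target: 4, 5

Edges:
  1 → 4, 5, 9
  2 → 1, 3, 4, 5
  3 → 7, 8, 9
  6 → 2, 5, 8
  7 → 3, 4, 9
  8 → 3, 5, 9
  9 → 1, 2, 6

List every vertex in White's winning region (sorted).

A0 = {4, 5}
A1: add {1, 7} — 1 (White) has 1→4; 7 (White) has 7→4.
A2: add {3} — 3 (White) has 3→7.
A3: add {2} — 2 (Black): all of {1, 3, 4, 5} already in.
A4 = A3; e.g. 6 (Black) can still go to 8. Fixed point.
White's winning region = {1, 2, 3, 4, 5, 7}.

1, 2, 3, 4, 5, 7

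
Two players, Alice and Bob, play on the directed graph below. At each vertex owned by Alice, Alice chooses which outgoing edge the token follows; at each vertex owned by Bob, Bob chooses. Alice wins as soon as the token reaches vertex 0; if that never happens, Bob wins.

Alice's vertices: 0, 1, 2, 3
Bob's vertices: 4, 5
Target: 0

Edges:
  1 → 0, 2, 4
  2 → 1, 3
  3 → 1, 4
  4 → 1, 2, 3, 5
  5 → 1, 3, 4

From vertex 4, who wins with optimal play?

Bob

A0 = {0}
A1: add {1} — 1 (Alice) has 1→0.
A2: add {2, 3} — 2 (Alice) has 2→1; 3 (Alice) has 3→1.
A3 = A2; e.g. 4 (Bob) can still go to 5. Fixed point.
4 never enters the attractor, so Bob can avoid the target forever.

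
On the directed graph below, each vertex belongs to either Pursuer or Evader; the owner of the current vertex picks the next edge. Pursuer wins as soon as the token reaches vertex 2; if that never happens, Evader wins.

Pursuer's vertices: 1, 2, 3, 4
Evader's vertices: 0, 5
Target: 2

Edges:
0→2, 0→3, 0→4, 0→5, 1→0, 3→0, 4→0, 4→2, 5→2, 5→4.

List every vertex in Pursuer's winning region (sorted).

2, 4, 5

A0 = {2}
A1: add {4} — 4 (Pursuer) has 4→2.
A2: add {5} — 5 (Evader): all of {2, 4} already in.
A3 = A2; e.g. 0 (Evader) can still go to 3. Fixed point.
Pursuer's winning region = {2, 4, 5}.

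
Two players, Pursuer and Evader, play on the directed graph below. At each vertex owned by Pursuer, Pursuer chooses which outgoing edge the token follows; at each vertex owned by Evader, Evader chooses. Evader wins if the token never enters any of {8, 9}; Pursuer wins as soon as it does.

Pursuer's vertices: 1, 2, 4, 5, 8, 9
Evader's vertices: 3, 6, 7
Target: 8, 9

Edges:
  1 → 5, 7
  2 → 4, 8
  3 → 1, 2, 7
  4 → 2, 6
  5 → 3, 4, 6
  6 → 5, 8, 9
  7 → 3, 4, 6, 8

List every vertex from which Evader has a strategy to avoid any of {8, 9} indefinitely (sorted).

3, 7

A0 = {8, 9}
A1: add {2} — 2 (Pursuer) has 2→8.
A2: add {4} — 4 (Pursuer) has 4→2.
A3: add {5} — 5 (Pursuer) has 5→4.
A4: add {1, 6} — 1 (Pursuer) has 1→5; 6 (Evader): all of {5, 8, 9} already in.
A5 = A4; e.g. 3 (Evader) can still go to 7. Fixed point.
Pursuer's attractor = {1, 2, 4, 5, 6, 8, 9}; Evader avoids the target exactly from the complement.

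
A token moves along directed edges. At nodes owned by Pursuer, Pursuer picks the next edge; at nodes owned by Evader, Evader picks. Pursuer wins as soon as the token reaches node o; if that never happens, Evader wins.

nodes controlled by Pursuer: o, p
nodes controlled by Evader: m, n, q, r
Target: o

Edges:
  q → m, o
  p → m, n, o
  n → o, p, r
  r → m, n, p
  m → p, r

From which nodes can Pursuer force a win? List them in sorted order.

A0 = {o}
A1: add {p} — p (Pursuer) has p→o.
A2 = A1; e.g. m (Evader) can still go to r. Fixed point.
Pursuer's winning region = {o, p}.

o, p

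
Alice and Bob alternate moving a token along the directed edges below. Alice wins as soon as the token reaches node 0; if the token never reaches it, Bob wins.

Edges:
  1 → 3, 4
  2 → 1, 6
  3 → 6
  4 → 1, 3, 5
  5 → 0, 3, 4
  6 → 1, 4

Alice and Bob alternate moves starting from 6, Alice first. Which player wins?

Track states (vertex, player-to-move).
A0 = {(0,Alice), (0,Bob)}
A1: add {(5,Alice)}.
A2 = A1; e.g. (1,Alice) stays out. (6,Alice) never enters ⇒ Bob avoids the target.

Bob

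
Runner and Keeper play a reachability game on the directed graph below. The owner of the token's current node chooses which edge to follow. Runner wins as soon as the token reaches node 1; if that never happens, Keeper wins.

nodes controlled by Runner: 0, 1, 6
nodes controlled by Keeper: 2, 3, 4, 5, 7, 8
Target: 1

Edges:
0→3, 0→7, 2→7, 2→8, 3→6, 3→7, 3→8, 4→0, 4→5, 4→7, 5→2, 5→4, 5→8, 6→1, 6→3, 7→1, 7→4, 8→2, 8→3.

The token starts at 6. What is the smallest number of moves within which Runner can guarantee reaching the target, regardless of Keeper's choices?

1

A0 = {1}
A1: add {6} — 6 (Runner) has 6→1.
A2 = A1; e.g. 0 (Runner) has no edge into A1. Fixed point.
6 enters the attractor at level 1, so Runner can force the target in 1 move from there.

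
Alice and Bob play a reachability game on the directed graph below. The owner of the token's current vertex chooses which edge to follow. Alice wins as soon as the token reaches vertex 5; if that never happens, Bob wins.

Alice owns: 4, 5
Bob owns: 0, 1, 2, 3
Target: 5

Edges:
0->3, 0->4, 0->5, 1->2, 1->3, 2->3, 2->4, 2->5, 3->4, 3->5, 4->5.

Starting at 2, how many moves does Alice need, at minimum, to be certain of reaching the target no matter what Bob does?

3

A0 = {5}
A1: add {4} — 4 (Alice) has 4→5.
A2: add {3} — 3 (Bob): all of {4, 5} already in.
A3: add {0, 2} — 0 (Bob): all of {3, 4, 5} already in; 2 (Bob): all of {3, 4, 5} already in.
2 enters the attractor at level 3, so Alice can force the target in 3 moves from there.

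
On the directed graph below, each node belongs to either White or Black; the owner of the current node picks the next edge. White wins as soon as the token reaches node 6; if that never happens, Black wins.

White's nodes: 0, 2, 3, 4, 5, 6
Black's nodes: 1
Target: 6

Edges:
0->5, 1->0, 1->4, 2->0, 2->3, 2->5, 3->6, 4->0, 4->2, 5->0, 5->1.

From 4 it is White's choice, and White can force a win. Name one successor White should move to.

A0 = {6}
A1: add {3} — 3 (White) has 3→6.
A2: add {2} — 2 (White) has 2→3.
A3: add {4} — 4 (White) has 4→2.
A4 = A3; e.g. 0 (White) has no edge into A3. Fixed point.
From 4, successor 2 is in the attractor (rank 2); the other successor 0 is not.

2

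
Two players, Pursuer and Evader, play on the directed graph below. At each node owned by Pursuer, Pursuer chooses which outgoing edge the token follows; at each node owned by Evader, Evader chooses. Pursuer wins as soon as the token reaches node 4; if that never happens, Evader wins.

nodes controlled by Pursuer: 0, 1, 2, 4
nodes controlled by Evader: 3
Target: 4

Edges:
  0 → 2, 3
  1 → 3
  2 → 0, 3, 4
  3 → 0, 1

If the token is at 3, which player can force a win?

Evader

A0 = {4}
A1: add {2} — 2 (Pursuer) has 2→4.
A2: add {0} — 0 (Pursuer) has 0→2.
A3 = A2; e.g. 1 (Pursuer) has no edge into A2. Fixed point.
3 never enters the attractor, so Evader can avoid the target forever.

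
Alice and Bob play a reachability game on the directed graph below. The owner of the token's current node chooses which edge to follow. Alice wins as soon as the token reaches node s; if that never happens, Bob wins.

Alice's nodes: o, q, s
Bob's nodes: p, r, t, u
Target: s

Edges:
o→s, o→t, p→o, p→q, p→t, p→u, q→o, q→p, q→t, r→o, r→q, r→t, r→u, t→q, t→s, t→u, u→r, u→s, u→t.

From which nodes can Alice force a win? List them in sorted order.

A0 = {s}
A1: add {o} — o (Alice) has o→s.
A2: add {q} — q (Alice) has q→o.
A3 = A2; e.g. p (Bob) can still go to t. Fixed point.
Alice's winning region = {o, q, s}.

o, q, s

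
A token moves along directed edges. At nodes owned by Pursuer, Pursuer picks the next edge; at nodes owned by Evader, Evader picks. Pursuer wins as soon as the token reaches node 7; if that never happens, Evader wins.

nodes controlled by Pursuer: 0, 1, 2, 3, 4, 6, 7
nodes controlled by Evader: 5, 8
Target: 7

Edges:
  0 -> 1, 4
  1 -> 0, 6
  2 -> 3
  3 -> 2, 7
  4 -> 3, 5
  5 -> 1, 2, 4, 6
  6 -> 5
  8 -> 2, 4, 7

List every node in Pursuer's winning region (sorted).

A0 = {7}
A1: add {3} — 3 (Pursuer) has 3→7.
A2: add {2, 4} — 2 (Pursuer) has 2→3; 4 (Pursuer) has 4→3.
A3: add {0, 8} — 0 (Pursuer) has 0→4; 8 (Evader): all of {2, 4, 7} already in.
A4: add {1} — 1 (Pursuer) has 1→0.
A5 = A4; e.g. 5 (Evader) can still go to 6. Fixed point.
Pursuer's winning region = {0, 1, 2, 3, 4, 7, 8}.

0, 1, 2, 3, 4, 7, 8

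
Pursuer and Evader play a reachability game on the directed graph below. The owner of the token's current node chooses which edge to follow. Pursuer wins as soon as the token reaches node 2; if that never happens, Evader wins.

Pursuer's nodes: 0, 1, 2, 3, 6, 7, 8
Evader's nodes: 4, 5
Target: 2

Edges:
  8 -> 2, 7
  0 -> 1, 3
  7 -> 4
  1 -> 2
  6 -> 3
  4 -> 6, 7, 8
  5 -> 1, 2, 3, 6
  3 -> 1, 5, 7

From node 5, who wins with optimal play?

Pursuer

A0 = {2}
A1: add {1, 8} — 1 (Pursuer) has 1→2; 8 (Pursuer) has 8→2.
A2: add {0, 3} — 0 (Pursuer) has 0→1; 3 (Pursuer) has 3→1.
A3: add {6} — 6 (Pursuer) has 6→3.
A4: add {5} — 5 (Evader): all of {1, 2, 3, 6} already in.
A5 = A4; e.g. 4 (Evader) can still go to 7. Fixed point.
5 ∈ A4, so Pursuer can force the target.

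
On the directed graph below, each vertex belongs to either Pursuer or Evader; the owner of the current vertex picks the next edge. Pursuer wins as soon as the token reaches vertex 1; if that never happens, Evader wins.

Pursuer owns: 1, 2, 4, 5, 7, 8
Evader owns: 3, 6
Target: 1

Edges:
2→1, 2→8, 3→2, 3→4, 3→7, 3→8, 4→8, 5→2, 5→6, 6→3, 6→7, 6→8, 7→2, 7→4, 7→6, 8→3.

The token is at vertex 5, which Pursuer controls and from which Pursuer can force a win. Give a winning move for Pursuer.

2

A0 = {1}
A1: add {2} — 2 (Pursuer) has 2→1.
A2: add {5, 7} — 5 (Pursuer) has 5→2; 7 (Pursuer) has 7→2.
A3 = A2; e.g. 3 (Evader) can still go to 4. Fixed point.
From 5, successor 2 is in the attractor (rank 1); the other successor 6 is not.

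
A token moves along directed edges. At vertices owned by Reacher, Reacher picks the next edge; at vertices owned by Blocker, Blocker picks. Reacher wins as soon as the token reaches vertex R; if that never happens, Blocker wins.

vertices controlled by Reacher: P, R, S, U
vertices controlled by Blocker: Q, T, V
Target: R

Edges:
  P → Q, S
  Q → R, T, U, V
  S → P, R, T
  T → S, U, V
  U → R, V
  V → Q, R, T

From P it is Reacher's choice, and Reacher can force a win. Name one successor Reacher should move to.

S

A0 = {R}
A1: add {S, U} — S (Reacher) has S→R; U (Reacher) has U→R.
A2: add {P} — P (Reacher) has P→S.
A3 = A2; e.g. Q (Blocker) can still go to T. Fixed point.
From P, successor S is in the attractor (rank 1); the other successor Q is not.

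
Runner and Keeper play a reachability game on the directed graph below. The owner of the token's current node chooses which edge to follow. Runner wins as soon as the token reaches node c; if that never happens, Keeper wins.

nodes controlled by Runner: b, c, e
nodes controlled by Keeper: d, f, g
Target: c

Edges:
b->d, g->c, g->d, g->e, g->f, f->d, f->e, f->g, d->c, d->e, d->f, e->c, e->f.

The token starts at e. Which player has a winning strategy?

A0 = {c}
A1: add {e} — e (Runner) has e→c.
A2 = A1; e.g. b (Runner) has no edge into A1. Fixed point.
e ∈ A1, so Runner can force the target.

Runner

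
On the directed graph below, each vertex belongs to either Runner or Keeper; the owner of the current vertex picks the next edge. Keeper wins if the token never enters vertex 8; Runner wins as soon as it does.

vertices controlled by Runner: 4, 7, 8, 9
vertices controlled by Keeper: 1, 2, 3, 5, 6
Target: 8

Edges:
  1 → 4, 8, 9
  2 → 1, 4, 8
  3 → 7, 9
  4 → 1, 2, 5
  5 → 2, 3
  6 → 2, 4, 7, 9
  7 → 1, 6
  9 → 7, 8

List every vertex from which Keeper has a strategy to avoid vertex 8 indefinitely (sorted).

1, 2, 3, 4, 5, 6, 7

A0 = {8}
A1: add {9} — 9 (Runner) has 9→8.
A2 = A1; e.g. 1 (Keeper) can still go to 4. Fixed point.
Runner's attractor = {8, 9}; Keeper avoids the target exactly from the complement.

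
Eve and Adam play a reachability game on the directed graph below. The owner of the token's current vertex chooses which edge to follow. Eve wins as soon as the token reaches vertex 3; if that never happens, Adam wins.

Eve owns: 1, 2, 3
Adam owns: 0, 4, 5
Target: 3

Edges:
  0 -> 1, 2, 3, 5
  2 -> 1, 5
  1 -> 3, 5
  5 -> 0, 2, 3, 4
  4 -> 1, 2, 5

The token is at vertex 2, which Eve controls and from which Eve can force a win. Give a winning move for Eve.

A0 = {3}
A1: add {1} — 1 (Eve) has 1→3.
A2: add {2} — 2 (Eve) has 2→1.
A3 = A2; e.g. 0 (Adam) can still go to 5. Fixed point.
From 2, successor 1 is in the attractor (rank 1); the other successor 5 is not.

1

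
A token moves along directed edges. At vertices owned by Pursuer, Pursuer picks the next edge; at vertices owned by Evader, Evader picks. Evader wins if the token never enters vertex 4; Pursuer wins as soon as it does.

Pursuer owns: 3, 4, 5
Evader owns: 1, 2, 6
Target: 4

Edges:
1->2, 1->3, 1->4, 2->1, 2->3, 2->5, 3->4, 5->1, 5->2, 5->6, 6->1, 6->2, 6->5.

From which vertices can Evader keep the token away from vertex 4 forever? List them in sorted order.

1, 2, 5, 6

A0 = {4}
A1: add {3} — 3 (Pursuer) has 3→4.
A2 = A1; e.g. 1 (Evader) can still go to 2. Fixed point.
Pursuer's attractor = {3, 4}; Evader avoids the target exactly from the complement.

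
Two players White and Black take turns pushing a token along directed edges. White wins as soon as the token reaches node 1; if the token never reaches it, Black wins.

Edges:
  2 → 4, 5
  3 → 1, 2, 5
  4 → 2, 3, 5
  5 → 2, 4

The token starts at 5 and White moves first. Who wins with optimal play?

Track states (vertex, player-to-move).
A0 = {(1,White), (1,Black)}
A1: add {(3,White)}.
A2 = A1; e.g. (2,White) stays out. (5,White) never enters ⇒ Black avoids the target.

Black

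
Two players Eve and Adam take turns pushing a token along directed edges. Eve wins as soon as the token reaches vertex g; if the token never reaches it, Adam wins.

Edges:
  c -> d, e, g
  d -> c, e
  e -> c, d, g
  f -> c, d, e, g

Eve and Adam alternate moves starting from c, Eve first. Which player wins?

Track states (vertex, player-to-move).
A0 = {(g,Eve), (g,Adam)}
A1: add {(c,Eve), (e,Eve), (f,Eve)}.
(c,Eve) ∈ A1 ⇒ Eve forces the target.

Eve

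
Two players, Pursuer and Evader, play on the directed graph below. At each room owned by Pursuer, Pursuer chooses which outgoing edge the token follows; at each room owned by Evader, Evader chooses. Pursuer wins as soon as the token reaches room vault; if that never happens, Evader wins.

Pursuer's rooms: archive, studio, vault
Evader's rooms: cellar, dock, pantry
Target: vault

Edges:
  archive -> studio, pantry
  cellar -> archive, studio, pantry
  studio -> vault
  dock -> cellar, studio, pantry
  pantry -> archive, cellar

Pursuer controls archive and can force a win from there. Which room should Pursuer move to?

A0 = {vault}
A1: add {studio} — studio (Pursuer) has studio→vault.
A2: add {archive} — archive (Pursuer) has archive→studio.
A3 = A2; e.g. cellar (Evader) can still go to pantry. Fixed point.
From archive, successor studio is in the attractor (rank 1); the other successor pantry is not.

studio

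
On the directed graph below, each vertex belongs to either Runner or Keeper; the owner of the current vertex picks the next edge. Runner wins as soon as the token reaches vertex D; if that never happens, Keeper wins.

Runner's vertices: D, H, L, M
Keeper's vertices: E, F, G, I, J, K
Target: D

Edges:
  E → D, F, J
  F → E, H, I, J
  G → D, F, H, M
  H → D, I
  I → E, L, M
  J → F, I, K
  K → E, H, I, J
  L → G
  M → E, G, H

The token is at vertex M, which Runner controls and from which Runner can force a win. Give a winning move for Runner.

H

A0 = {D}
A1: add {H} — H (Runner) has H→D.
A2: add {M} — M (Runner) has M→H.
A3 = A2; e.g. E (Keeper) can still go to F. Fixed point.
From M, successor H is in the attractor (rank 1); the other successors E, G are not.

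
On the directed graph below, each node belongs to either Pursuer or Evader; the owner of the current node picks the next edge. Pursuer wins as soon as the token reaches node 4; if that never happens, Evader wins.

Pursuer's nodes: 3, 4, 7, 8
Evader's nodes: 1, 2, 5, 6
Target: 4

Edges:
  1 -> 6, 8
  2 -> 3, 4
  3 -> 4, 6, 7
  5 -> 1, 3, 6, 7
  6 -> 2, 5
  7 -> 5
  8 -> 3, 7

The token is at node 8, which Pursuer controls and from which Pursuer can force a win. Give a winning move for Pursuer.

3

A0 = {4}
A1: add {3} — 3 (Pursuer) has 3→4.
A2: add {2, 8} — 2 (Evader): all of {3, 4} already in; 8 (Pursuer) has 8→3.
A3 = A2; e.g. 1 (Evader) can still go to 6. Fixed point.
From 8, successor 3 is in the attractor (rank 1); the other successor 7 is not.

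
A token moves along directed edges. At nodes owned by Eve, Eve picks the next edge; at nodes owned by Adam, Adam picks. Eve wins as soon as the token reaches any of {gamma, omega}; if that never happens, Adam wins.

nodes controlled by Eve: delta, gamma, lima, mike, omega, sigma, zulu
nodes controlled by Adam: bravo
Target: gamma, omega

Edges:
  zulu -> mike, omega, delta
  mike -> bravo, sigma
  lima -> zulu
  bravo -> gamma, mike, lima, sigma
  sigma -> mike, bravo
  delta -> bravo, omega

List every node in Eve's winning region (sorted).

delta, gamma, lima, omega, zulu

A0 = {gamma, omega}
A1: add {delta, zulu} — zulu (Eve) has zulu→omega; delta (Eve) has delta→omega.
A2: add {lima} — lima (Eve) has lima→zulu.
A3 = A2; e.g. mike (Eve) has no edge into A2. Fixed point.
Eve's winning region = {delta, gamma, lima, omega, zulu}.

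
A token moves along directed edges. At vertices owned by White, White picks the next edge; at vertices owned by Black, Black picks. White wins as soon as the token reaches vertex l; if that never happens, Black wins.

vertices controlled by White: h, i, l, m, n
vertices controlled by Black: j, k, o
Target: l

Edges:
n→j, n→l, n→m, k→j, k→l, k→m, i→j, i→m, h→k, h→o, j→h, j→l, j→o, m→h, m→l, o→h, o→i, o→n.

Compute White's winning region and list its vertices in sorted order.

A0 = {l}
A1: add {m, n} — m (White) has m→l; n (White) has n→l.
A2: add {i} — i (White) has i→m.
A3 = A2; e.g. h (White) has no edge into A2. Fixed point.
White's winning region = {i, l, m, n}.

i, l, m, n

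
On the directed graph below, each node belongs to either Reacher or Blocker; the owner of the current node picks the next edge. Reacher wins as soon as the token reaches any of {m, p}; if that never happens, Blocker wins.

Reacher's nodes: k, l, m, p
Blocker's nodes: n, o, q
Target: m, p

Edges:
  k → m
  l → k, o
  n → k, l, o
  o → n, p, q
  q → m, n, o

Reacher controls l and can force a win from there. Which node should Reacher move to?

k

A0 = {m, p}
A1: add {k} — k (Reacher) has k→m.
A2: add {l} — l (Reacher) has l→k.
A3 = A2; e.g. n (Blocker) can still go to o. Fixed point.
From l, successor k is in the attractor (rank 1); the other successor o is not.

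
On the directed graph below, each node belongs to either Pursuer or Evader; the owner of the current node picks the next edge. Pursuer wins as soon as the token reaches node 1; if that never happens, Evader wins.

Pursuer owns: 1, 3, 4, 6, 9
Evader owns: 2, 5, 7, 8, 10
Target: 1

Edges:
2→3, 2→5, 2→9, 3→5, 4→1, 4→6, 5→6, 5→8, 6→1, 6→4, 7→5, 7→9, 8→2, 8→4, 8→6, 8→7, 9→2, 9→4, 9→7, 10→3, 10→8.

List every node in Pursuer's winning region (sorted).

1, 4, 6, 9

A0 = {1}
A1: add {4, 6} — 4 (Pursuer) has 4→1; 6 (Pursuer) has 6→1.
A2: add {9} — 9 (Pursuer) has 9→4.
A3 = A2; e.g. 2 (Evader) can still go to 3. Fixed point.
Pursuer's winning region = {1, 4, 6, 9}.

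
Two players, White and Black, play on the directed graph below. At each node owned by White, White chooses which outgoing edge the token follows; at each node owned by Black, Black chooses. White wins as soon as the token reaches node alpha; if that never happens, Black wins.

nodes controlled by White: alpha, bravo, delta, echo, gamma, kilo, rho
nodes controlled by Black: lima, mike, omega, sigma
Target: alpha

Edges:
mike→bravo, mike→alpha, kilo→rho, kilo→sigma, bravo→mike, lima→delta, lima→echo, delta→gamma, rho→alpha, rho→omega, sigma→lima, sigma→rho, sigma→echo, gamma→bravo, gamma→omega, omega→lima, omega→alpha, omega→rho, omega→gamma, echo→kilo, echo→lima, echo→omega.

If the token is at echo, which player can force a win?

White

A0 = {alpha}
A1: add {rho} — rho (White) has rho→alpha.
A2: add {kilo} — kilo (White) has kilo→rho.
A3: add {echo} — echo (White) has echo→kilo.
A4 = A3; e.g. mike (Black) can still go to bravo. Fixed point.
echo ∈ A3, so White can force the target.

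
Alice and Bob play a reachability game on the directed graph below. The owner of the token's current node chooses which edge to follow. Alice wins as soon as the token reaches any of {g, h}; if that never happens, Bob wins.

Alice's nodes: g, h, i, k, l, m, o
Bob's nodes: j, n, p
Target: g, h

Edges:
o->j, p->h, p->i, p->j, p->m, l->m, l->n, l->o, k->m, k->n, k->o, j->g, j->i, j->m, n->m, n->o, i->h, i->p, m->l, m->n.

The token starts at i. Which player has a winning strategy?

A0 = {g, h}
A1: add {i} — i (Alice) has i→h.
A2 = A1; e.g. j (Bob) can still go to m. Fixed point.
i ∈ A1, so Alice can force the target.

Alice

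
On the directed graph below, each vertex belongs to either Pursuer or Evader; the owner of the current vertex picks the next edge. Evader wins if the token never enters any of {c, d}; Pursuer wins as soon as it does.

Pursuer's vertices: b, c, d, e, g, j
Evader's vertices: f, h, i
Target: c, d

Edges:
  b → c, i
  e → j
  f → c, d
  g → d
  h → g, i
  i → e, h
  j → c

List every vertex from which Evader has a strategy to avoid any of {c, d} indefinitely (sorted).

h, i

A0 = {c, d}
A1: add {b, f, g, j} — b (Pursuer) has b→c; f (Evader): all of {c, d} already in; g (Pursuer) has g→d; j (Pursuer) has j→c.
A2: add {e} — e (Pursuer) has e→j.
A3 = A2; e.g. h (Evader) can still go to i. Fixed point.
Pursuer's attractor = {b, c, d, e, f, g, j}; Evader avoids the target exactly from the complement.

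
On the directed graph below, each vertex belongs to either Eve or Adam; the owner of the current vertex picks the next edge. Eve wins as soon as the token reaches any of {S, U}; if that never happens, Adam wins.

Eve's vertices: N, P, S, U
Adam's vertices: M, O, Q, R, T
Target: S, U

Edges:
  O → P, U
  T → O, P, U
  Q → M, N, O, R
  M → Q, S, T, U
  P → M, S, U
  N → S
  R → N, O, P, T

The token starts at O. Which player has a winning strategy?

A0 = {S, U}
A1: add {N, P} — N (Eve) has N→S; P (Eve) has P→S.
A2: add {O} — O (Adam): all of {P, U} already in.
O ∈ A2, so Eve can force the target.

Eve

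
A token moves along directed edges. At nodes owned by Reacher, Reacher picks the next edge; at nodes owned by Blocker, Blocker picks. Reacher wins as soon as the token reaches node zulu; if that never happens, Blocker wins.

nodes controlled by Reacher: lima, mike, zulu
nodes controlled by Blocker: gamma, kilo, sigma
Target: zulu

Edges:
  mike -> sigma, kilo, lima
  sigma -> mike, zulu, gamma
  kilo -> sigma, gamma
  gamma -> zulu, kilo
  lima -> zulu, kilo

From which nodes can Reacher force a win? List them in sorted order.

lima, mike, zulu

A0 = {zulu}
A1: add {lima} — lima (Reacher) has lima→zulu.
A2: add {mike} — mike (Reacher) has mike→lima.
A3 = A2; e.g. sigma (Blocker) can still go to gamma. Fixed point.
Reacher's winning region = {lima, mike, zulu}.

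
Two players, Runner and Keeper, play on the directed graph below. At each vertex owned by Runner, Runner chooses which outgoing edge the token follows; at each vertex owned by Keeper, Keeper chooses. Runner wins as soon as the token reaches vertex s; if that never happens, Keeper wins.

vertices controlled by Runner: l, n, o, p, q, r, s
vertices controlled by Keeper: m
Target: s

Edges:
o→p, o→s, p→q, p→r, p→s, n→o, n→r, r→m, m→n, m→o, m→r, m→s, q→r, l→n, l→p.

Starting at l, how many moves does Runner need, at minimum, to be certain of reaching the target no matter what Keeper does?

A0 = {s}
A1: add {o, p} — o (Runner) has o→s; p (Runner) has p→s.
A2: add {l, n} — l (Runner) has l→p; n (Runner) has n→o.
A3 = A2; e.g. m (Keeper) can still go to r. Fixed point.
l enters the attractor at level 2, so Runner can force the target in 2 moves from there.

2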